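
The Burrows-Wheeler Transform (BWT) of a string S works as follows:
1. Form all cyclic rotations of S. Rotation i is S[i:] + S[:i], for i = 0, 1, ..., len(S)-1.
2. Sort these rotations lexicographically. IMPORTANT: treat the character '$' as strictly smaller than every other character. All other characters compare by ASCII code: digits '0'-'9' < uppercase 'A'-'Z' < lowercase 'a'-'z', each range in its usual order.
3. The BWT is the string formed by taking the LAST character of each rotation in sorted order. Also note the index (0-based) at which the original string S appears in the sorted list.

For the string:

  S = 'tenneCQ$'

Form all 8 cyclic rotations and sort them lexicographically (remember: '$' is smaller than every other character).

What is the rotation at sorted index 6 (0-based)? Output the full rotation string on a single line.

All 8 rotations (rotation i = S[i:]+S[:i]):
  rot[0] = tenneCQ$
  rot[1] = enneCQ$t
  rot[2] = nneCQ$te
  rot[3] = neCQ$ten
  rot[4] = eCQ$tenn
  rot[5] = CQ$tenne
  rot[6] = Q$tenneC
  rot[7] = $tenneCQ
Sorted (with $ < everything):
  sorted[0] = $tenneCQ
  sorted[1] = CQ$tenne
  sorted[2] = Q$tenneC
  sorted[3] = eCQ$tenn
  sorted[4] = enneCQ$t
  sorted[5] = neCQ$ten
  sorted[6] = nneCQ$te
  sorted[7] = tenneCQ$
sorted[6] = nneCQ$te

Answer: nneCQ$te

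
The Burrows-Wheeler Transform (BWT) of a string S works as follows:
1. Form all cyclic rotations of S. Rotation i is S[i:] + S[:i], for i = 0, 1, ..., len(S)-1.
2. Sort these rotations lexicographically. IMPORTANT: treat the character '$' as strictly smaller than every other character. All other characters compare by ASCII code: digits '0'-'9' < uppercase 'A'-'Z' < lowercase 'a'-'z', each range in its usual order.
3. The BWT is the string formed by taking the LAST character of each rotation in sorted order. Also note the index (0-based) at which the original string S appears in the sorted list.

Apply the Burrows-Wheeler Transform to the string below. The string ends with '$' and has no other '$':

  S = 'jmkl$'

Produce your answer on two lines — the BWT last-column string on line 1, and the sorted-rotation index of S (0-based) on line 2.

All 5 rotations (rotation i = S[i:]+S[:i]):
  rot[0] = jmkl$
  rot[1] = mkl$j
  rot[2] = kl$jm
  rot[3] = l$jmk
  rot[4] = $jmkl
Sorted (with $ < everything):
  sorted[0] = $jmkl  (last char: 'l')
  sorted[1] = jmkl$  (last char: '$')
  sorted[2] = kl$jm  (last char: 'm')
  sorted[3] = l$jmk  (last char: 'k')
  sorted[4] = mkl$j  (last char: 'j')
Last column: l$mkj
Original string S is at sorted index 1

Answer: l$mkj
1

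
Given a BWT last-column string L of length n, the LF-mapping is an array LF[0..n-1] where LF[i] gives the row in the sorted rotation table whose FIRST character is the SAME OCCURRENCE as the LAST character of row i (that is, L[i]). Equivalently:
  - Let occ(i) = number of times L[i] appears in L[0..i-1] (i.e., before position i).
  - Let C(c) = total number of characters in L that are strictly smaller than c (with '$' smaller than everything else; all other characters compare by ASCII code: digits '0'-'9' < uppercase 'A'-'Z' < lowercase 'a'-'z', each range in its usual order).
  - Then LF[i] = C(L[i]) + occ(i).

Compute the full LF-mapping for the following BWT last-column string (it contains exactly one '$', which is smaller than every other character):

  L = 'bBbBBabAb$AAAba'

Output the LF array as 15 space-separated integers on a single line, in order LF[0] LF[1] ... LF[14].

Answer: 10 5 11 6 7 8 12 1 13 0 2 3 4 14 9

Derivation:
Char counts: '$':1, 'A':4, 'B':3, 'a':2, 'b':5
C (first-col start): C('$')=0, C('A')=1, C('B')=5, C('a')=8, C('b')=10
L[0]='b': occ=0, LF[0]=C('b')+0=10+0=10
L[1]='B': occ=0, LF[1]=C('B')+0=5+0=5
L[2]='b': occ=1, LF[2]=C('b')+1=10+1=11
L[3]='B': occ=1, LF[3]=C('B')+1=5+1=6
L[4]='B': occ=2, LF[4]=C('B')+2=5+2=7
L[5]='a': occ=0, LF[5]=C('a')+0=8+0=8
L[6]='b': occ=2, LF[6]=C('b')+2=10+2=12
L[7]='A': occ=0, LF[7]=C('A')+0=1+0=1
L[8]='b': occ=3, LF[8]=C('b')+3=10+3=13
L[9]='$': occ=0, LF[9]=C('$')+0=0+0=0
L[10]='A': occ=1, LF[10]=C('A')+1=1+1=2
L[11]='A': occ=2, LF[11]=C('A')+2=1+2=3
L[12]='A': occ=3, LF[12]=C('A')+3=1+3=4
L[13]='b': occ=4, LF[13]=C('b')+4=10+4=14
L[14]='a': occ=1, LF[14]=C('a')+1=8+1=9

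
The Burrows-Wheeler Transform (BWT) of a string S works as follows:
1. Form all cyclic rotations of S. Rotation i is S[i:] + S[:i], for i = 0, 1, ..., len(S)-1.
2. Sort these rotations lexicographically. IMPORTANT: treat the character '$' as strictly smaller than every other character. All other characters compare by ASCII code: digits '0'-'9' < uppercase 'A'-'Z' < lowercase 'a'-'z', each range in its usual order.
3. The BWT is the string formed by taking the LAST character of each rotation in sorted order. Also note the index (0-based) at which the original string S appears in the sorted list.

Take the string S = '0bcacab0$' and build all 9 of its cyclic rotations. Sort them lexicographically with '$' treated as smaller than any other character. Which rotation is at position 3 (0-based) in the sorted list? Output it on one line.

Answer: ab0$0bcac

Derivation:
All 9 rotations (rotation i = S[i:]+S[:i]):
  rot[0] = 0bcacab0$
  rot[1] = bcacab0$0
  rot[2] = cacab0$0b
  rot[3] = acab0$0bc
  rot[4] = cab0$0bca
  rot[5] = ab0$0bcac
  rot[6] = b0$0bcaca
  rot[7] = 0$0bcacab
  rot[8] = $0bcacab0
Sorted (with $ < everything):
  sorted[0] = $0bcacab0
  sorted[1] = 0$0bcacab
  sorted[2] = 0bcacab0$
  sorted[3] = ab0$0bcac
  sorted[4] = acab0$0bc
  sorted[5] = b0$0bcaca
  sorted[6] = bcacab0$0
  sorted[7] = cab0$0bca
  sorted[8] = cacab0$0b
sorted[3] = ab0$0bcac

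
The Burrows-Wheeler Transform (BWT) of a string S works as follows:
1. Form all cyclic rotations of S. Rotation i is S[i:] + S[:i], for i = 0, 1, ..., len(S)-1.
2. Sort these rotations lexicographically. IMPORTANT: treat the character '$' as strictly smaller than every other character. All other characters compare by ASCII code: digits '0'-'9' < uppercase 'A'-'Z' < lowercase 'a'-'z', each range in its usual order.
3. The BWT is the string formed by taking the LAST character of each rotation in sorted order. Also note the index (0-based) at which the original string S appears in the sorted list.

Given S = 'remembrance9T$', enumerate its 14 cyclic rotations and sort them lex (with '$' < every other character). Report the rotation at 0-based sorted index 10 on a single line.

All 14 rotations (rotation i = S[i:]+S[:i]):
  rot[0] = remembrance9T$
  rot[1] = emembrance9T$r
  rot[2] = membrance9T$re
  rot[3] = embrance9T$rem
  rot[4] = mbrance9T$reme
  rot[5] = brance9T$remem
  rot[6] = rance9T$rememb
  rot[7] = ance9T$remembr
  rot[8] = nce9T$remembra
  rot[9] = ce9T$remembran
  rot[10] = e9T$remembranc
  rot[11] = 9T$remembrance
  rot[12] = T$remembrance9
  rot[13] = $remembrance9T
Sorted (with $ < everything):
  sorted[0] = $remembrance9T
  sorted[1] = 9T$remembrance
  sorted[2] = T$remembrance9
  sorted[3] = ance9T$remembr
  sorted[4] = brance9T$remem
  sorted[5] = ce9T$remembran
  sorted[6] = e9T$remembranc
  sorted[7] = embrance9T$rem
  sorted[8] = emembrance9T$r
  sorted[9] = mbrance9T$reme
  sorted[10] = membrance9T$re
  sorted[11] = nce9T$remembra
  sorted[12] = rance9T$rememb
  sorted[13] = remembrance9T$
sorted[10] = membrance9T$re

Answer: membrance9T$re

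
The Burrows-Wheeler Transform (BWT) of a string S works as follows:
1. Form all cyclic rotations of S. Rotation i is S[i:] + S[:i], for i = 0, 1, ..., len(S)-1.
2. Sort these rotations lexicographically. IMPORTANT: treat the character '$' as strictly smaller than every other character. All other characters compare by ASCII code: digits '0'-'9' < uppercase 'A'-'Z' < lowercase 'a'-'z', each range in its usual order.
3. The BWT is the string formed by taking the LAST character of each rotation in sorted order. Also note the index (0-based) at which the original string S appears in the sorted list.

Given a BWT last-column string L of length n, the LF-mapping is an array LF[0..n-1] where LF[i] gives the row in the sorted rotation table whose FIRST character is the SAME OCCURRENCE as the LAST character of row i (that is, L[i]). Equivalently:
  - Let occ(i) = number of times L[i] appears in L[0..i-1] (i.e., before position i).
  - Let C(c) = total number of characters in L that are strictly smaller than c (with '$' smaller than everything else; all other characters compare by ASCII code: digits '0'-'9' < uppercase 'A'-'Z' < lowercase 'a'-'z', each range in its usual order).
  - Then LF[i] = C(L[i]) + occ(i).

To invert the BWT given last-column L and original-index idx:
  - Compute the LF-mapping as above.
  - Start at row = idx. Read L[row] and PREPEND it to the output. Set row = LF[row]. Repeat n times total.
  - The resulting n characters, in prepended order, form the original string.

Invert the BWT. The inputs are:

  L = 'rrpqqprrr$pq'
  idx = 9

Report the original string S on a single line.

LF mapping: 7 8 1 4 5 2 9 10 11 0 3 6
Walk LF starting at row 9, prepending L[row]:
  step 1: row=9, L[9]='$', prepend. Next row=LF[9]=0
  step 2: row=0, L[0]='r', prepend. Next row=LF[0]=7
  step 3: row=7, L[7]='r', prepend. Next row=LF[7]=10
  step 4: row=10, L[10]='p', prepend. Next row=LF[10]=3
  step 5: row=3, L[3]='q', prepend. Next row=LF[3]=4
  step 6: row=4, L[4]='q', prepend. Next row=LF[4]=5
  step 7: row=5, L[5]='p', prepend. Next row=LF[5]=2
  step 8: row=2, L[2]='p', prepend. Next row=LF[2]=1
  step 9: row=1, L[1]='r', prepend. Next row=LF[1]=8
  step 10: row=8, L[8]='r', prepend. Next row=LF[8]=11
  step 11: row=11, L[11]='q', prepend. Next row=LF[11]=6
  step 12: row=6, L[6]='r', prepend. Next row=LF[6]=9
Reversed output: rqrrppqqprr$

Answer: rqrrppqqprr$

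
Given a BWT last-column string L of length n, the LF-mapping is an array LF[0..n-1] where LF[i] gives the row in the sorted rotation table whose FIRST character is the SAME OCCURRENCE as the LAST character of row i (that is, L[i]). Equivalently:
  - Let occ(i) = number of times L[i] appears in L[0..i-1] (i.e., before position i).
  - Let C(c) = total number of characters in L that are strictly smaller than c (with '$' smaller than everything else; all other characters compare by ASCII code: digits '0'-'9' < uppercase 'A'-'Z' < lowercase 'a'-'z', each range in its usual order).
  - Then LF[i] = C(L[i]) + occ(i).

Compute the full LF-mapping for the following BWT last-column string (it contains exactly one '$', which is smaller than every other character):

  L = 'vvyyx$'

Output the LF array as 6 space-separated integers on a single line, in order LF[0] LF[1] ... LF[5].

Char counts: '$':1, 'v':2, 'x':1, 'y':2
C (first-col start): C('$')=0, C('v')=1, C('x')=3, C('y')=4
L[0]='v': occ=0, LF[0]=C('v')+0=1+0=1
L[1]='v': occ=1, LF[1]=C('v')+1=1+1=2
L[2]='y': occ=0, LF[2]=C('y')+0=4+0=4
L[3]='y': occ=1, LF[3]=C('y')+1=4+1=5
L[4]='x': occ=0, LF[4]=C('x')+0=3+0=3
L[5]='$': occ=0, LF[5]=C('$')+0=0+0=0

Answer: 1 2 4 5 3 0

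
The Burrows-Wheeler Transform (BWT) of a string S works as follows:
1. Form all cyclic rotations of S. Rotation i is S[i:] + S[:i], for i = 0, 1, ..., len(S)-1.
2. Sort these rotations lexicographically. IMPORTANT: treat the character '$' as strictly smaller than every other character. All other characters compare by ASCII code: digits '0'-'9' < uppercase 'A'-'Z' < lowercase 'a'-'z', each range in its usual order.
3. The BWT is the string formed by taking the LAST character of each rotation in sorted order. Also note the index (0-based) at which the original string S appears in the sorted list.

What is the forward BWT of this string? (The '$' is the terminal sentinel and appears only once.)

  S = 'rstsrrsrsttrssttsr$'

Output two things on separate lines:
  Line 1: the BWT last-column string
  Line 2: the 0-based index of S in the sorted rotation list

Answer: rssrt$sttrrrrsttsss
5

Derivation:
All 19 rotations (rotation i = S[i:]+S[:i]):
  rot[0] = rstsrrsrsttrssttsr$
  rot[1] = stsrrsrsttrssttsr$r
  rot[2] = tsrrsrsttrssttsr$rs
  rot[3] = srrsrsttrssttsr$rst
  rot[4] = rrsrsttrssttsr$rsts
  rot[5] = rsrsttrssttsr$rstsr
  rot[6] = srsttrssttsr$rstsrr
  rot[7] = rsttrssttsr$rstsrrs
  rot[8] = sttrssttsr$rstsrrsr
  rot[9] = ttrssttsr$rstsrrsrs
  rot[10] = trssttsr$rstsrrsrst
  rot[11] = rssttsr$rstsrrsrstt
  rot[12] = ssttsr$rstsrrsrsttr
  rot[13] = sttsr$rstsrrsrsttrs
  rot[14] = ttsr$rstsrrsrsttrss
  rot[15] = tsr$rstsrrsrsttrsst
  rot[16] = sr$rstsrrsrsttrsstt
  rot[17] = r$rstsrrsrsttrsstts
  rot[18] = $rstsrrsrsttrssttsr
Sorted (with $ < everything):
  sorted[0] = $rstsrrsrsttrssttsr  (last char: 'r')
  sorted[1] = r$rstsrrsrsttrsstts  (last char: 's')
  sorted[2] = rrsrsttrssttsr$rsts  (last char: 's')
  sorted[3] = rsrsttrssttsr$rstsr  (last char: 'r')
  sorted[4] = rssttsr$rstsrrsrstt  (last char: 't')
  sorted[5] = rstsrrsrsttrssttsr$  (last char: '$')
  sorted[6] = rsttrssttsr$rstsrrs  (last char: 's')
  sorted[7] = sr$rstsrrsrsttrsstt  (last char: 't')
  sorted[8] = srrsrsttrssttsr$rst  (last char: 't')
  sorted[9] = srsttrssttsr$rstsrr  (last char: 'r')
  sorted[10] = ssttsr$rstsrrsrsttr  (last char: 'r')
  sorted[11] = stsrrsrsttrssttsr$r  (last char: 'r')
  sorted[12] = sttrssttsr$rstsrrsr  (last char: 'r')
  sorted[13] = sttsr$rstsrrsrsttrs  (last char: 's')
  sorted[14] = trssttsr$rstsrrsrst  (last char: 't')
  sorted[15] = tsr$rstsrrsrsttrsst  (last char: 't')
  sorted[16] = tsrrsrsttrssttsr$rs  (last char: 's')
  sorted[17] = ttrssttsr$rstsrrsrs  (last char: 's')
  sorted[18] = ttsr$rstsrrsrsttrss  (last char: 's')
Last column: rssrt$sttrrrrsttsss
Original string S is at sorted index 5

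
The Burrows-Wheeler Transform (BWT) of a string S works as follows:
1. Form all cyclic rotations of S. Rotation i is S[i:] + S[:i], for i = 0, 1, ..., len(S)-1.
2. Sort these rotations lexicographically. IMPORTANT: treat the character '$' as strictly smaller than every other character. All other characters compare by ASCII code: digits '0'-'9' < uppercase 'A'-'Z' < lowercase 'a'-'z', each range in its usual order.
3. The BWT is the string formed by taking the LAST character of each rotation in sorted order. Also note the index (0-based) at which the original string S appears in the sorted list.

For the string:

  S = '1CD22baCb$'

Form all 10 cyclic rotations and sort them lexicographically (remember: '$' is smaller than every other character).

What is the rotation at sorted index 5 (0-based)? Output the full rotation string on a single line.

All 10 rotations (rotation i = S[i:]+S[:i]):
  rot[0] = 1CD22baCb$
  rot[1] = CD22baCb$1
  rot[2] = D22baCb$1C
  rot[3] = 22baCb$1CD
  rot[4] = 2baCb$1CD2
  rot[5] = baCb$1CD22
  rot[6] = aCb$1CD22b
  rot[7] = Cb$1CD22ba
  rot[8] = b$1CD22baC
  rot[9] = $1CD22baCb
Sorted (with $ < everything):
  sorted[0] = $1CD22baCb
  sorted[1] = 1CD22baCb$
  sorted[2] = 22baCb$1CD
  sorted[3] = 2baCb$1CD2
  sorted[4] = CD22baCb$1
  sorted[5] = Cb$1CD22ba
  sorted[6] = D22baCb$1C
  sorted[7] = aCb$1CD22b
  sorted[8] = b$1CD22baC
  sorted[9] = baCb$1CD22
sorted[5] = Cb$1CD22ba

Answer: Cb$1CD22ba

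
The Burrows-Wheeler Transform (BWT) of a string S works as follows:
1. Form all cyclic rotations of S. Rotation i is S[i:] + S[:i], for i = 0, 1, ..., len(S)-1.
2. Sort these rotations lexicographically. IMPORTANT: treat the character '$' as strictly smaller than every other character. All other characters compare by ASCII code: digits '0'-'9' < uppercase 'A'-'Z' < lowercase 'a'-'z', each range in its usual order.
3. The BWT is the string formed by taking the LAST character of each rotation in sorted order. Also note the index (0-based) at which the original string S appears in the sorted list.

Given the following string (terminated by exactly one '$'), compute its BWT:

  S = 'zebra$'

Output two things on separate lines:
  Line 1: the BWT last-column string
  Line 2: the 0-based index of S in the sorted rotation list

All 6 rotations (rotation i = S[i:]+S[:i]):
  rot[0] = zebra$
  rot[1] = ebra$z
  rot[2] = bra$ze
  rot[3] = ra$zeb
  rot[4] = a$zebr
  rot[5] = $zebra
Sorted (with $ < everything):
  sorted[0] = $zebra  (last char: 'a')
  sorted[1] = a$zebr  (last char: 'r')
  sorted[2] = bra$ze  (last char: 'e')
  sorted[3] = ebra$z  (last char: 'z')
  sorted[4] = ra$zeb  (last char: 'b')
  sorted[5] = zebra$  (last char: '$')
Last column: arezb$
Original string S is at sorted index 5

Answer: arezb$
5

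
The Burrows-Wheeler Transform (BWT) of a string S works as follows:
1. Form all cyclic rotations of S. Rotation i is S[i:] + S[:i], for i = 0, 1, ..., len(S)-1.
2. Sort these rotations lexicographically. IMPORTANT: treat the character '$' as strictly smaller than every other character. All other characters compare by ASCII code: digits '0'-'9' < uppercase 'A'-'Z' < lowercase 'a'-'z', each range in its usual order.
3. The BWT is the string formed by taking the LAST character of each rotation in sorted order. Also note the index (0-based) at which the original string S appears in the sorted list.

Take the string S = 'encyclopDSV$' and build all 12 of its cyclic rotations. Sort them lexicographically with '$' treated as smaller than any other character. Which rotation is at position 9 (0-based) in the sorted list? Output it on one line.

All 12 rotations (rotation i = S[i:]+S[:i]):
  rot[0] = encyclopDSV$
  rot[1] = ncyclopDSV$e
  rot[2] = cyclopDSV$en
  rot[3] = yclopDSV$enc
  rot[4] = clopDSV$ency
  rot[5] = lopDSV$encyc
  rot[6] = opDSV$encycl
  rot[7] = pDSV$encyclo
  rot[8] = DSV$encyclop
  rot[9] = SV$encyclopD
  rot[10] = V$encyclopDS
  rot[11] = $encyclopDSV
Sorted (with $ < everything):
  sorted[0] = $encyclopDSV
  sorted[1] = DSV$encyclop
  sorted[2] = SV$encyclopD
  sorted[3] = V$encyclopDS
  sorted[4] = clopDSV$ency
  sorted[5] = cyclopDSV$en
  sorted[6] = encyclopDSV$
  sorted[7] = lopDSV$encyc
  sorted[8] = ncyclopDSV$e
  sorted[9] = opDSV$encycl
  sorted[10] = pDSV$encyclo
  sorted[11] = yclopDSV$enc
sorted[9] = opDSV$encycl

Answer: opDSV$encycl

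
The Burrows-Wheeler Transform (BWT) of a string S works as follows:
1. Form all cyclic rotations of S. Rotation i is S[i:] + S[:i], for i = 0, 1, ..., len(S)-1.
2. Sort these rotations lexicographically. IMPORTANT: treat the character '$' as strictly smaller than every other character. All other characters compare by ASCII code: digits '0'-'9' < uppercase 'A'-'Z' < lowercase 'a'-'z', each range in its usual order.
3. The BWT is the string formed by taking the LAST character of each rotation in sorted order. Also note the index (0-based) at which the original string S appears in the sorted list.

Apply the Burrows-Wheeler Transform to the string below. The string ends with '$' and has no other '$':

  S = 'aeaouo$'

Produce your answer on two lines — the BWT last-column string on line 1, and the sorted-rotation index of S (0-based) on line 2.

All 7 rotations (rotation i = S[i:]+S[:i]):
  rot[0] = aeaouo$
  rot[1] = eaouo$a
  rot[2] = aouo$ae
  rot[3] = ouo$aea
  rot[4] = uo$aeao
  rot[5] = o$aeaou
  rot[6] = $aeaouo
Sorted (with $ < everything):
  sorted[0] = $aeaouo  (last char: 'o')
  sorted[1] = aeaouo$  (last char: '$')
  sorted[2] = aouo$ae  (last char: 'e')
  sorted[3] = eaouo$a  (last char: 'a')
  sorted[4] = o$aeaou  (last char: 'u')
  sorted[5] = ouo$aea  (last char: 'a')
  sorted[6] = uo$aeao  (last char: 'o')
Last column: o$eauao
Original string S is at sorted index 1

Answer: o$eauao
1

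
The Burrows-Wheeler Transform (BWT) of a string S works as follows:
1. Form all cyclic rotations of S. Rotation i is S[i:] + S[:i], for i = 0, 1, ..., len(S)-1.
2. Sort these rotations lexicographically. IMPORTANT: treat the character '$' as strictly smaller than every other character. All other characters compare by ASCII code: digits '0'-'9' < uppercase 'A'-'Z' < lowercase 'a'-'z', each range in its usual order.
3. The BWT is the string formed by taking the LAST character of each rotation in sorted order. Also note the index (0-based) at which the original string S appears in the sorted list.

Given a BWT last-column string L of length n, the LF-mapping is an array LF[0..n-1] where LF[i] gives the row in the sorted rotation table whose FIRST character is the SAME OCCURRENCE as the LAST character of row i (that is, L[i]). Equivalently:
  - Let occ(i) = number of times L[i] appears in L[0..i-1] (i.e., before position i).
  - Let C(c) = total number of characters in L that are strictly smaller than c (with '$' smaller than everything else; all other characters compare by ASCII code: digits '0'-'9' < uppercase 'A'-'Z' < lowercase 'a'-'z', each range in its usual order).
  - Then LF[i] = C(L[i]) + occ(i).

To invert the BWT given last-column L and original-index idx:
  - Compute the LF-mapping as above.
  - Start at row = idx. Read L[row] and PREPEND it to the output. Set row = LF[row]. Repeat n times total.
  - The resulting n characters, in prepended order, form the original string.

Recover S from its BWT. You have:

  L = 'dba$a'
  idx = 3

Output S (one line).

LF mapping: 4 3 1 0 2
Walk LF starting at row 3, prepending L[row]:
  step 1: row=3, L[3]='$', prepend. Next row=LF[3]=0
  step 2: row=0, L[0]='d', prepend. Next row=LF[0]=4
  step 3: row=4, L[4]='a', prepend. Next row=LF[4]=2
  step 4: row=2, L[2]='a', prepend. Next row=LF[2]=1
  step 5: row=1, L[1]='b', prepend. Next row=LF[1]=3
Reversed output: baad$

Answer: baad$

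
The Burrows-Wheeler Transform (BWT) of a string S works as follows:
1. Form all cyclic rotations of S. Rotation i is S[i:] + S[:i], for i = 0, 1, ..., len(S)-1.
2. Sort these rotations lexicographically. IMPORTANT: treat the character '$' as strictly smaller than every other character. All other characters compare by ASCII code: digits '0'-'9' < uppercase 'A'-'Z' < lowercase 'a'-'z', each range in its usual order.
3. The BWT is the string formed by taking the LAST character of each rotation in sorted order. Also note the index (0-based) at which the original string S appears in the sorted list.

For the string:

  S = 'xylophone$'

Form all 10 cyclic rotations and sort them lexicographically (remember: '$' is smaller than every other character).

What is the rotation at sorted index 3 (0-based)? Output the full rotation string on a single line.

All 10 rotations (rotation i = S[i:]+S[:i]):
  rot[0] = xylophone$
  rot[1] = ylophone$x
  rot[2] = lophone$xy
  rot[3] = ophone$xyl
  rot[4] = phone$xylo
  rot[5] = hone$xylop
  rot[6] = one$xyloph
  rot[7] = ne$xylopho
  rot[8] = e$xylophon
  rot[9] = $xylophone
Sorted (with $ < everything):
  sorted[0] = $xylophone
  sorted[1] = e$xylophon
  sorted[2] = hone$xylop
  sorted[3] = lophone$xy
  sorted[4] = ne$xylopho
  sorted[5] = one$xyloph
  sorted[6] = ophone$xyl
  sorted[7] = phone$xylo
  sorted[8] = xylophone$
  sorted[9] = ylophone$x
sorted[3] = lophone$xy

Answer: lophone$xy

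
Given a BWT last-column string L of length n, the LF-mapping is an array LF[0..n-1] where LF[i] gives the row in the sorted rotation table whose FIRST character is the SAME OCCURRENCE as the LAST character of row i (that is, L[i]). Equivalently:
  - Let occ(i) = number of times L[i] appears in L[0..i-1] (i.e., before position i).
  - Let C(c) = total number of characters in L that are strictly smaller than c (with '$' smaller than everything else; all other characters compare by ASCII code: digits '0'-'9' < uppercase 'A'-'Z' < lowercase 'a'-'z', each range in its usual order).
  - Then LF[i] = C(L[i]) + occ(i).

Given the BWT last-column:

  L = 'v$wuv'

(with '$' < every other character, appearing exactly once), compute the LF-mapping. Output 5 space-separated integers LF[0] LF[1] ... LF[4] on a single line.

Char counts: '$':1, 'u':1, 'v':2, 'w':1
C (first-col start): C('$')=0, C('u')=1, C('v')=2, C('w')=4
L[0]='v': occ=0, LF[0]=C('v')+0=2+0=2
L[1]='$': occ=0, LF[1]=C('$')+0=0+0=0
L[2]='w': occ=0, LF[2]=C('w')+0=4+0=4
L[3]='u': occ=0, LF[3]=C('u')+0=1+0=1
L[4]='v': occ=1, LF[4]=C('v')+1=2+1=3

Answer: 2 0 4 1 3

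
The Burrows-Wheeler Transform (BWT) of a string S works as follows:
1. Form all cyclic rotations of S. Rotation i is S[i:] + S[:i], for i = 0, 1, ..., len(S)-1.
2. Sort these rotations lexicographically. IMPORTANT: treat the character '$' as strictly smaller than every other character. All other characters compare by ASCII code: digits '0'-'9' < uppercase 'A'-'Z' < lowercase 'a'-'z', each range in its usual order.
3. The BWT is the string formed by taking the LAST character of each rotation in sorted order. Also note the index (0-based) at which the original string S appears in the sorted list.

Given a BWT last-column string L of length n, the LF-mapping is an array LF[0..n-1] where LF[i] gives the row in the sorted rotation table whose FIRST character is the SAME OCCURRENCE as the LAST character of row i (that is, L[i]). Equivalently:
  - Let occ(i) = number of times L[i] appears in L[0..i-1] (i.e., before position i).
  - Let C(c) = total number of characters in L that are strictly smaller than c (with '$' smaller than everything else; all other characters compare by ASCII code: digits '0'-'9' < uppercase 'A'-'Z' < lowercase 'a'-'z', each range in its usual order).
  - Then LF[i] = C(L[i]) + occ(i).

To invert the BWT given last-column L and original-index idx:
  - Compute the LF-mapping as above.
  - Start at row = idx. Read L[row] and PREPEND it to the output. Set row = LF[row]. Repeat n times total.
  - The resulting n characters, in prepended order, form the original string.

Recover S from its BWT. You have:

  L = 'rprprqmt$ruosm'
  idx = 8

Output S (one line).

LF mapping: 7 4 8 5 9 6 1 12 0 10 13 3 11 2
Walk LF starting at row 8, prepending L[row]:
  step 1: row=8, L[8]='$', prepend. Next row=LF[8]=0
  step 2: row=0, L[0]='r', prepend. Next row=LF[0]=7
  step 3: row=7, L[7]='t', prepend. Next row=LF[7]=12
  step 4: row=12, L[12]='s', prepend. Next row=LF[12]=11
  step 5: row=11, L[11]='o', prepend. Next row=LF[11]=3
  step 6: row=3, L[3]='p', prepend. Next row=LF[3]=5
  step 7: row=5, L[5]='q', prepend. Next row=LF[5]=6
  step 8: row=6, L[6]='m', prepend. Next row=LF[6]=1
  step 9: row=1, L[1]='p', prepend. Next row=LF[1]=4
  step 10: row=4, L[4]='r', prepend. Next row=LF[4]=9
  step 11: row=9, L[9]='r', prepend. Next row=LF[9]=10
  step 12: row=10, L[10]='u', prepend. Next row=LF[10]=13
  step 13: row=13, L[13]='m', prepend. Next row=LF[13]=2
  step 14: row=2, L[2]='r', prepend. Next row=LF[2]=8
Reversed output: rmurrpmqpostr$

Answer: rmurrpmqpostr$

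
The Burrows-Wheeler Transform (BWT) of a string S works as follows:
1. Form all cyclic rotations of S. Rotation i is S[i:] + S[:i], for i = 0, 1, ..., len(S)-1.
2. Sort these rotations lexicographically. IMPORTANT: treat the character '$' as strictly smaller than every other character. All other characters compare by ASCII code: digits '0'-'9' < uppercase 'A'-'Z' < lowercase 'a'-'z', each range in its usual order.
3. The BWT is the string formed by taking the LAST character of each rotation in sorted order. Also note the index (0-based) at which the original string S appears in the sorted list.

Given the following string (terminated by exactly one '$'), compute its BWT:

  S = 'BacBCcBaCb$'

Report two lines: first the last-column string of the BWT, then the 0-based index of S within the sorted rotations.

All 11 rotations (rotation i = S[i:]+S[:i]):
  rot[0] = BacBCcBaCb$
  rot[1] = acBCcBaCb$B
  rot[2] = cBCcBaCb$Ba
  rot[3] = BCcBaCb$Bac
  rot[4] = CcBaCb$BacB
  rot[5] = cBaCb$BacBC
  rot[6] = BaCb$BacBCc
  rot[7] = aCb$BacBCcB
  rot[8] = Cb$BacBCcBa
  rot[9] = b$BacBCcBaC
  rot[10] = $BacBCcBaCb
Sorted (with $ < everything):
  sorted[0] = $BacBCcBaCb  (last char: 'b')
  sorted[1] = BCcBaCb$Bac  (last char: 'c')
  sorted[2] = BaCb$BacBCc  (last char: 'c')
  sorted[3] = BacBCcBaCb$  (last char: '$')
  sorted[4] = Cb$BacBCcBa  (last char: 'a')
  sorted[5] = CcBaCb$BacB  (last char: 'B')
  sorted[6] = aCb$BacBCcB  (last char: 'B')
  sorted[7] = acBCcBaCb$B  (last char: 'B')
  sorted[8] = b$BacBCcBaC  (last char: 'C')
  sorted[9] = cBCcBaCb$Ba  (last char: 'a')
  sorted[10] = cBaCb$BacBC  (last char: 'C')
Last column: bcc$aBBBCaC
Original string S is at sorted index 3

Answer: bcc$aBBBCaC
3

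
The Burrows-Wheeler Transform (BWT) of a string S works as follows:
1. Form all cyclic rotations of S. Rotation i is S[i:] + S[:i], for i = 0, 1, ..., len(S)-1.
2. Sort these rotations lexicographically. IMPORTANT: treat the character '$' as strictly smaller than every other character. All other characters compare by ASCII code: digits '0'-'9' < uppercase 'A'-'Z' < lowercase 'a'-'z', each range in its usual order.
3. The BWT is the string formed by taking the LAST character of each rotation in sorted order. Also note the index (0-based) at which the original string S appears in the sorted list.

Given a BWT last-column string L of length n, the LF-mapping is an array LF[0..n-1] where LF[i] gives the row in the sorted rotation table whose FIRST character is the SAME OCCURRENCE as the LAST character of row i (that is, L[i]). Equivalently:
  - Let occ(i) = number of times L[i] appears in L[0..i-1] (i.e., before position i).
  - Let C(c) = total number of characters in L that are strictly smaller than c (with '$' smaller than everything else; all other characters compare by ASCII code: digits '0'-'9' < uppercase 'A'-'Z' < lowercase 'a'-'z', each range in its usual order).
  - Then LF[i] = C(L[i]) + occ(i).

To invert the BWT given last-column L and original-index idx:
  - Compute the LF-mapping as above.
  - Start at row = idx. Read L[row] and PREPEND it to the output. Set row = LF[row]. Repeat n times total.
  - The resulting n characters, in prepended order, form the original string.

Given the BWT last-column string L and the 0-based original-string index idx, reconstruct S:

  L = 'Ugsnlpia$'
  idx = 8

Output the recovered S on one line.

LF mapping: 1 3 8 6 5 7 4 2 0
Walk LF starting at row 8, prepending L[row]:
  step 1: row=8, L[8]='$', prepend. Next row=LF[8]=0
  step 2: row=0, L[0]='U', prepend. Next row=LF[0]=1
  step 3: row=1, L[1]='g', prepend. Next row=LF[1]=3
  step 4: row=3, L[3]='n', prepend. Next row=LF[3]=6
  step 5: row=6, L[6]='i', prepend. Next row=LF[6]=4
  step 6: row=4, L[4]='l', prepend. Next row=LF[4]=5
  step 7: row=5, L[5]='p', prepend. Next row=LF[5]=7
  step 8: row=7, L[7]='a', prepend. Next row=LF[7]=2
  step 9: row=2, L[2]='s', prepend. Next row=LF[2]=8
Reversed output: saplingU$

Answer: saplingU$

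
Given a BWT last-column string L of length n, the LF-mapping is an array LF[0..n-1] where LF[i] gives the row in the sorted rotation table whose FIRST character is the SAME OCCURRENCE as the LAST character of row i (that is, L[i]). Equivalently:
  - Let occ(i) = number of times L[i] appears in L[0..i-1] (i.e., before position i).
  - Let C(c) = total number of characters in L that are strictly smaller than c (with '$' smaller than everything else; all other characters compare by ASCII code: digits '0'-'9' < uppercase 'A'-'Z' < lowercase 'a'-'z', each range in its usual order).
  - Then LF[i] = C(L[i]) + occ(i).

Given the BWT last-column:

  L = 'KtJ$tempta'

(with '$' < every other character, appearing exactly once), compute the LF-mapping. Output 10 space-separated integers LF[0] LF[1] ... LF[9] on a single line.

Char counts: '$':1, 'J':1, 'K':1, 'a':1, 'e':1, 'm':1, 'p':1, 't':3
C (first-col start): C('$')=0, C('J')=1, C('K')=2, C('a')=3, C('e')=4, C('m')=5, C('p')=6, C('t')=7
L[0]='K': occ=0, LF[0]=C('K')+0=2+0=2
L[1]='t': occ=0, LF[1]=C('t')+0=7+0=7
L[2]='J': occ=0, LF[2]=C('J')+0=1+0=1
L[3]='$': occ=0, LF[3]=C('$')+0=0+0=0
L[4]='t': occ=1, LF[4]=C('t')+1=7+1=8
L[5]='e': occ=0, LF[5]=C('e')+0=4+0=4
L[6]='m': occ=0, LF[6]=C('m')+0=5+0=5
L[7]='p': occ=0, LF[7]=C('p')+0=6+0=6
L[8]='t': occ=2, LF[8]=C('t')+2=7+2=9
L[9]='a': occ=0, LF[9]=C('a')+0=3+0=3

Answer: 2 7 1 0 8 4 5 6 9 3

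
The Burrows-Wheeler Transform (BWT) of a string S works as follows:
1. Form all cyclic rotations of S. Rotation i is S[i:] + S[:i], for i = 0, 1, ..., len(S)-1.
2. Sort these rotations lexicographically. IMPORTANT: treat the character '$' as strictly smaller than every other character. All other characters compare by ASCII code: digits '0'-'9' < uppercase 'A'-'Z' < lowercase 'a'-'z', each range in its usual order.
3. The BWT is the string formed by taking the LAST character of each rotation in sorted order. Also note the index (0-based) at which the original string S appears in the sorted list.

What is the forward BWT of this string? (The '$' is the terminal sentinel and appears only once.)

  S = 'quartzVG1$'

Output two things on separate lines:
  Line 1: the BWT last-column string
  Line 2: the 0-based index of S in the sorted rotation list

Answer: 1GVzu$arqt
5

Derivation:
All 10 rotations (rotation i = S[i:]+S[:i]):
  rot[0] = quartzVG1$
  rot[1] = uartzVG1$q
  rot[2] = artzVG1$qu
  rot[3] = rtzVG1$qua
  rot[4] = tzVG1$quar
  rot[5] = zVG1$quart
  rot[6] = VG1$quartz
  rot[7] = G1$quartzV
  rot[8] = 1$quartzVG
  rot[9] = $quartzVG1
Sorted (with $ < everything):
  sorted[0] = $quartzVG1  (last char: '1')
  sorted[1] = 1$quartzVG  (last char: 'G')
  sorted[2] = G1$quartzV  (last char: 'V')
  sorted[3] = VG1$quartz  (last char: 'z')
  sorted[4] = artzVG1$qu  (last char: 'u')
  sorted[5] = quartzVG1$  (last char: '$')
  sorted[6] = rtzVG1$qua  (last char: 'a')
  sorted[7] = tzVG1$quar  (last char: 'r')
  sorted[8] = uartzVG1$q  (last char: 'q')
  sorted[9] = zVG1$quart  (last char: 't')
Last column: 1GVzu$arqt
Original string S is at sorted index 5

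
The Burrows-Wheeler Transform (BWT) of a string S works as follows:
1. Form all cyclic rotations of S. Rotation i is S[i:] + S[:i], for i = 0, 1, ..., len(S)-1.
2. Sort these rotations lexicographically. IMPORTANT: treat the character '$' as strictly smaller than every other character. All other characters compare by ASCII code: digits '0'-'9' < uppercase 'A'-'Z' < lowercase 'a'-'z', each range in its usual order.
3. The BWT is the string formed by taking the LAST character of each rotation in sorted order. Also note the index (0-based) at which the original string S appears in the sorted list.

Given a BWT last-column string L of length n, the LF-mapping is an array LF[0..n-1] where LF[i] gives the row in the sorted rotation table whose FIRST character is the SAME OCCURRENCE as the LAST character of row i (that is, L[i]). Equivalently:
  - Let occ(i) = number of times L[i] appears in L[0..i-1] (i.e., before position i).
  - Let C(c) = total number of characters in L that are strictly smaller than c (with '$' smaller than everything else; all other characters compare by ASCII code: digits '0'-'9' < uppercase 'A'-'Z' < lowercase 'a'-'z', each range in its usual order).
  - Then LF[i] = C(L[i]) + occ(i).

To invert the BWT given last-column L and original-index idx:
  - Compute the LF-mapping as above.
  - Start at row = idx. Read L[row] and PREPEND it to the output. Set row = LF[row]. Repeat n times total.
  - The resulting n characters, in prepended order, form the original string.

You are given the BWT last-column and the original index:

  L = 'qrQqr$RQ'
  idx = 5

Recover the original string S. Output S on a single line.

LF mapping: 4 6 1 5 7 0 3 2
Walk LF starting at row 5, prepending L[row]:
  step 1: row=5, L[5]='$', prepend. Next row=LF[5]=0
  step 2: row=0, L[0]='q', prepend. Next row=LF[0]=4
  step 3: row=4, L[4]='r', prepend. Next row=LF[4]=7
  step 4: row=7, L[7]='Q', prepend. Next row=LF[7]=2
  step 5: row=2, L[2]='Q', prepend. Next row=LF[2]=1
  step 6: row=1, L[1]='r', prepend. Next row=LF[1]=6
  step 7: row=6, L[6]='R', prepend. Next row=LF[6]=3
  step 8: row=3, L[3]='q', prepend. Next row=LF[3]=5
Reversed output: qRrQQrq$

Answer: qRrQQrq$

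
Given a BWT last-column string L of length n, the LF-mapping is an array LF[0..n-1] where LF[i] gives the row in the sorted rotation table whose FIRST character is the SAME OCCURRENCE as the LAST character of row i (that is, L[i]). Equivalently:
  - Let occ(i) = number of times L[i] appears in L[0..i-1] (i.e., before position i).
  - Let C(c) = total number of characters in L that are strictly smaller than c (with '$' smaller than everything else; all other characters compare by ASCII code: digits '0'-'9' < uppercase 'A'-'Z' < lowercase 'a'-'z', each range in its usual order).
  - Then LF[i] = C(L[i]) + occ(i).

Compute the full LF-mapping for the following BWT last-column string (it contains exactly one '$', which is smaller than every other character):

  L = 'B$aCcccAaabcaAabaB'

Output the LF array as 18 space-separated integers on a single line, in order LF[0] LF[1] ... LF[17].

Char counts: '$':1, 'A':2, 'B':2, 'C':1, 'a':6, 'b':2, 'c':4
C (first-col start): C('$')=0, C('A')=1, C('B')=3, C('C')=5, C('a')=6, C('b')=12, C('c')=14
L[0]='B': occ=0, LF[0]=C('B')+0=3+0=3
L[1]='$': occ=0, LF[1]=C('$')+0=0+0=0
L[2]='a': occ=0, LF[2]=C('a')+0=6+0=6
L[3]='C': occ=0, LF[3]=C('C')+0=5+0=5
L[4]='c': occ=0, LF[4]=C('c')+0=14+0=14
L[5]='c': occ=1, LF[5]=C('c')+1=14+1=15
L[6]='c': occ=2, LF[6]=C('c')+2=14+2=16
L[7]='A': occ=0, LF[7]=C('A')+0=1+0=1
L[8]='a': occ=1, LF[8]=C('a')+1=6+1=7
L[9]='a': occ=2, LF[9]=C('a')+2=6+2=8
L[10]='b': occ=0, LF[10]=C('b')+0=12+0=12
L[11]='c': occ=3, LF[11]=C('c')+3=14+3=17
L[12]='a': occ=3, LF[12]=C('a')+3=6+3=9
L[13]='A': occ=1, LF[13]=C('A')+1=1+1=2
L[14]='a': occ=4, LF[14]=C('a')+4=6+4=10
L[15]='b': occ=1, LF[15]=C('b')+1=12+1=13
L[16]='a': occ=5, LF[16]=C('a')+5=6+5=11
L[17]='B': occ=1, LF[17]=C('B')+1=3+1=4

Answer: 3 0 6 5 14 15 16 1 7 8 12 17 9 2 10 13 11 4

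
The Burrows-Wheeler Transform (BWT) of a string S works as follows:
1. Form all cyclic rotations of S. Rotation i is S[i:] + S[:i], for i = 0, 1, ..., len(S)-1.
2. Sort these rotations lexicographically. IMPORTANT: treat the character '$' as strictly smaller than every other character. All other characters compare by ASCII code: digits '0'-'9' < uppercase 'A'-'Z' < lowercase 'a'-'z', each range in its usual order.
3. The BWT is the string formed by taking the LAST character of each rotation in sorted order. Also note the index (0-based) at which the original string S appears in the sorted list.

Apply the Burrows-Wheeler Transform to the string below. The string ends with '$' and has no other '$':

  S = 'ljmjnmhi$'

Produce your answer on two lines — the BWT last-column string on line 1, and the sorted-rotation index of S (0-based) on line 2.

Answer: imhlm$njj
5

Derivation:
All 9 rotations (rotation i = S[i:]+S[:i]):
  rot[0] = ljmjnmhi$
  rot[1] = jmjnmhi$l
  rot[2] = mjnmhi$lj
  rot[3] = jnmhi$ljm
  rot[4] = nmhi$ljmj
  rot[5] = mhi$ljmjn
  rot[6] = hi$ljmjnm
  rot[7] = i$ljmjnmh
  rot[8] = $ljmjnmhi
Sorted (with $ < everything):
  sorted[0] = $ljmjnmhi  (last char: 'i')
  sorted[1] = hi$ljmjnm  (last char: 'm')
  sorted[2] = i$ljmjnmh  (last char: 'h')
  sorted[3] = jmjnmhi$l  (last char: 'l')
  sorted[4] = jnmhi$ljm  (last char: 'm')
  sorted[5] = ljmjnmhi$  (last char: '$')
  sorted[6] = mhi$ljmjn  (last char: 'n')
  sorted[7] = mjnmhi$lj  (last char: 'j')
  sorted[8] = nmhi$ljmj  (last char: 'j')
Last column: imhlm$njj
Original string S is at sorted index 5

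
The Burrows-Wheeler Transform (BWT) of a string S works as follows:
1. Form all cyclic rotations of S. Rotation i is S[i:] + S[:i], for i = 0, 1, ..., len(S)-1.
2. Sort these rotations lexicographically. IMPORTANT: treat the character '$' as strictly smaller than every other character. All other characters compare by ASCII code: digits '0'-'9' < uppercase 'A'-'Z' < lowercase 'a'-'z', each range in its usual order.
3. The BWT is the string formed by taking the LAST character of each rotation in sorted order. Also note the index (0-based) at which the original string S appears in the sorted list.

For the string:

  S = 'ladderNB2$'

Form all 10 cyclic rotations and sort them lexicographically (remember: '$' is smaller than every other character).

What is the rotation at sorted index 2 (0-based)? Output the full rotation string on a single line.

All 10 rotations (rotation i = S[i:]+S[:i]):
  rot[0] = ladderNB2$
  rot[1] = adderNB2$l
  rot[2] = dderNB2$la
  rot[3] = derNB2$lad
  rot[4] = erNB2$ladd
  rot[5] = rNB2$ladde
  rot[6] = NB2$ladder
  rot[7] = B2$ladderN
  rot[8] = 2$ladderNB
  rot[9] = $ladderNB2
Sorted (with $ < everything):
  sorted[0] = $ladderNB2
  sorted[1] = 2$ladderNB
  sorted[2] = B2$ladderN
  sorted[3] = NB2$ladder
  sorted[4] = adderNB2$l
  sorted[5] = dderNB2$la
  sorted[6] = derNB2$lad
  sorted[7] = erNB2$ladd
  sorted[8] = ladderNB2$
  sorted[9] = rNB2$ladde
sorted[2] = B2$ladderN

Answer: B2$ladderN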